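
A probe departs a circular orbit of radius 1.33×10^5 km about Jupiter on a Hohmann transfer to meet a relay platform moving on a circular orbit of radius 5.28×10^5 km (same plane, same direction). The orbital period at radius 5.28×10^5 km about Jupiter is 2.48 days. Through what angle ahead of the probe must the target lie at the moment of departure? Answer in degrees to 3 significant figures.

φ = 90.9°

From Kepler's third law T² = 4π²r³/μ at r = 5.28×10^5 km, T = 2.48 days = 2.48 × 86400 s = 2.14272×10^5 s: μ = 4π²r³/T² = 1.26570×10^8 km³/s².
Semi-major axis of the transfer orbit: a_t = (1.330×10^5 + 5.280×10^5)/2 = 3.305×10^5 km.
Transfer time t = π√(a_t³/μ) = 53057 s.
Target angular speed ω₂ = √(μ/r₂³) = 2.9323×10^-5 rad/s.
Angle swept by the target during transfer: ω₂·t = 1.5558 rad = 89.14°.
Arrival is 180° from departure on the ellipse, so φ = 180° − 89.14° = 90.9°.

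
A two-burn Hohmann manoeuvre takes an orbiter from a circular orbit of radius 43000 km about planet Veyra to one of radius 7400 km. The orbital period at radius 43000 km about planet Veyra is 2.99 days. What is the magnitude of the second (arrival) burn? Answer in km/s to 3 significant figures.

From Kepler's third law T² = 4π²r³/μ at r = 43000 km, T = 2.99 days = 2.99 × 86400 s = 2.58336×10^5 s: μ = 4π²r³/T² = 47032.2 km³/s².
The Hohmann ellipse has a_t = (r₁ + r₂)/2 = 25200 km.
On the circular orbit at r = 7400 km, v_c = √(μ/r) = 2.5211 km/s.
Transfer-orbit speed at the same r (vis-viva, a = a_t): v_t = √[μ(2/r − 1/a_t)] = 3.2932 km/s.
Δv₂ = |v_t − v_c| = |3.2932 − 2.5211| = 0.7721 km/s.

Δv₂ = 0.772 km/s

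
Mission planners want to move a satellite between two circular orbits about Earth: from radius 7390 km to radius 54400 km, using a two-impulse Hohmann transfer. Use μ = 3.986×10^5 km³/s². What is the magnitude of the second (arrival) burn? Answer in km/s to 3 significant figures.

Δv₂ = 1.38 km/s

Semi-major axis of the transfer orbit: a_t = (7390 + 54400)/2 = 30895 km.
Circular speed at r = 54400 km: v_c = √(μ/r) = 2.707 km/s.
Vis-viva on the transfer ellipse at r = 54400 km gives v_t = √[μ(2/r − 1/a_t)] = 1.324 km/s.
Δv₂ = |v_t − v_c| = |1.324 − 2.707| = 1.383 km/s.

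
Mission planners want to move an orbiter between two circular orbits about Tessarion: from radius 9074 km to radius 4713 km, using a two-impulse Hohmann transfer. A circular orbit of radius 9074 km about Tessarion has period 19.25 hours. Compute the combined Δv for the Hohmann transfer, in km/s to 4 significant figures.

From Kepler's third law T² = 4π²r³/μ at r = 9074 km, T = 19.25 hours = 19.25 × 3600 s = 69300 s: μ = 4π²r³/T² = 6141.71 km³/s².
Transfer-ellipse semi-major axis a_t = (r₁ + r₂)/2 = (9074 + 4713)/2 = 6893.5 km.
At r₁ the circular-orbit speed is v₁ = √(μ/r₁) = 0.8227 km/s.
On the transfer ellipse at r₁, vis-viva gives v_a = √[μ(2/r₁ − 1/a_t)] = 0.6803 km/s.
First burn Δv₁ = |v_a − v₁| = 0.1424 km/s.
At r₂, v₂ = √(μ/r₂) = 1.14155 km/s.
Transfer-orbit speed at r₂: v_p = √[μ(2/r₂ − 1/a_t)] = 1.30971 km/s.
Second burn Δv₂ = |v₂ − v_p| = 0.1682 km/s.
Total Δv = Δv₁ + Δv₂ = 0.3106 km/s.

Δv = 0.3106 km/s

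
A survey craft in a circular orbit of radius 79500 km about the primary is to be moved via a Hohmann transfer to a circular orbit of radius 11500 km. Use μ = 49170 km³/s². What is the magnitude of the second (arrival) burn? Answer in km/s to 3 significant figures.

Semi-major axis of the transfer orbit: a_t = (79500 + 11500)/2 = 45500 km.
Circular speed at r = 11500 km: v_c = √(μ/r) = 2.06777 km/s.
Vis-viva on the transfer ellipse at r = 11500 km gives v_t = √[μ(2/r − 1/a_t)] = 2.73325 km/s.
Δv₂ = |v_t − v_c| = |2.73325 − 2.06777| = 0.6655 km/s.

Δv₂ = 0.665 km/s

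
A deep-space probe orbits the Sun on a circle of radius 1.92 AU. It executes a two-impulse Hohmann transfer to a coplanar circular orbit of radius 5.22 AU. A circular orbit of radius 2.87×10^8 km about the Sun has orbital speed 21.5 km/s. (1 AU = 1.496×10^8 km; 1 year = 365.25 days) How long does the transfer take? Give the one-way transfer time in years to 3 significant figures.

From the circular-orbit relation v² = μ/r at r = 2.87×10^8 km: μ = v²r = (21.5)² × 2.87×10^8 = 1.32666×10^11 km³/s².
In km: r₁ = 1.92 × 1.496×10^8 = 2.87232×10^8 km; r₂ = 5.22 × 1.496×10^8 = 7.80912×10^8 km.
The Hohmann ellipse has a_t = (r₁ + r₂)/2 = 5.34072×10^8 km.
Half the transfer-orbit period gives t = π√(a_t³/μ) = 1.065×10^8 s.
Converting: 1.065×10^8 s ÷ 3.15576×10^7 s/year (365.25 × 86400) = 3.37 years.

t = 3.37 years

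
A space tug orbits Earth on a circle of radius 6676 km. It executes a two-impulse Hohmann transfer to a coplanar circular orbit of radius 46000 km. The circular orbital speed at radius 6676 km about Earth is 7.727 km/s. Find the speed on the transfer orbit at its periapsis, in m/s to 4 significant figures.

v = 10210 m/s

From the circular-orbit relation v² = μ/r at r = 6676 km: μ = v²r = (7.727)² × 6676 = 3.98601×10^5 km³/s².
Semi-major axis of the transfer orbit: a_t = (6676 + 46000)/2 = 26338 km.
The periapsis of the transfer ellipse is at r = 6676 km.
Vis-viva: v = √[μ(2/r − 1/a_t)] = √[3.98601×10^5 × (2/6676 − 1/26338)] = 10.21 km/s.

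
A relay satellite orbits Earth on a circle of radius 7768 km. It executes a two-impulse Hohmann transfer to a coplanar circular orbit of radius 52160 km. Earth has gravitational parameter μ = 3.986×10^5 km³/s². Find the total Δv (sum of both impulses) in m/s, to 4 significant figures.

Transfer-ellipse semi-major axis a_t = (r₁ + r₂)/2 = (7768 + 52160)/2 = 29964 km.
At r₁ the circular-orbit speed is v₁ = √(μ/r₁) = 7.163 km/s.
On the transfer ellipse at r₁, v² = μ(2/r − 1/a) gives v_p = √[μ(2/r₁ − 1/a_t)] = 9.451 km/s.
First burn Δv₁ = |v_p − v₁| = 2.288 km/s.
Circular speed at r₂: v₂ = √(μ/r₂) = 2.7644 km/s.
Transfer-orbit speed at r₂: v_a = √[μ(2/r₂ − 1/a_t)] = 1.4075 km/s.
Second burn Δv₂ = |v₂ − v_a| = 1.357 km/s.
Total Δv = Δv₁ + Δv₂ = 3.645 km/s.

Δv = 3645 m/s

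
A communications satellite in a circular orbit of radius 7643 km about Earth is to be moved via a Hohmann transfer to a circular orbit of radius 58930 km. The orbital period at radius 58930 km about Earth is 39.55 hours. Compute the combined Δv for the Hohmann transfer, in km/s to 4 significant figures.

Δv = 3.741 km/s

From Kepler's third law T² = 4π²r³/μ at r = 58930 km, T = 39.55 hours = 39.55 × 3600 s = 1.4238×10^5 s: μ = 4π²r³/T² = 3.98539×10^5 km³/s².
Semi-major axis of the transfer orbit: a_t = (7643 + 58930)/2 = 33286.5 km.
Circular speed at r₁: v₁ = √(μ/r₁) = √(3.98539×10^5/7643) = 7.221 km/s.
On the transfer ellipse at r₁, vis-viva equation gives v_p = √[μ(2/r₁ − 1/a_t)] = 9.608 km/s.
First burn Δv₁ = |v_p − v₁| = 2.387 km/s.
Circular speed at r₂: v₂ = √(μ/r₂) = 2.60056 km/s.
Transfer-orbit speed at r₂: v_a = √[μ(2/r₂ − 1/a_t)] = 1.24614 km/s.
Second burn Δv₂ = |v₂ − v_a| = 1.354 km/s.
Δv = Δv₁ + Δv₂ = 2.387 + 1.354 = 3.741 km/s.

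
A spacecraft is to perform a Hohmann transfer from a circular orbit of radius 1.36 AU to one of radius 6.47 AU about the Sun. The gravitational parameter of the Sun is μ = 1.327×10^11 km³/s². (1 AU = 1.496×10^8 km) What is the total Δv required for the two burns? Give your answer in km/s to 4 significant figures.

Δv = 12.10 km/s

In km: r₁ = 1.36 × 1.496×10^8 = 2.03456×10^8 km; r₂ = 6.47 × 1.496×10^8 = 9.67912×10^8 km.
Semi-major axis of the transfer orbit: a_t = (2.03456×10^8 + 9.67912×10^8)/2 = 5.85684×10^8 km.
At r₁ the circular-orbit speed is v₁ = √(μ/r₁) = 25.539 km/s.
Transfer-orbit speed at r₁ (v² = μ(2/r − 1/a)): v_p = √[μ(2/r₁ − 1/a_t)] = 32.831 km/s.
First burn Δv₁ = |v_p − v₁| = 7.292 km/s.
At r₂, v₂ = √(μ/r₂) = 11.709 km/s.
Transfer-orbit speed at r₂: v_a = √[μ(2/r₂ − 1/a_t)] = 6.9011 km/s.
Second burn Δv₂ = |v₂ − v_a| = 4.808 km/s.
Total Δv = Δv₁ + Δv₂ = 12.10 km/s.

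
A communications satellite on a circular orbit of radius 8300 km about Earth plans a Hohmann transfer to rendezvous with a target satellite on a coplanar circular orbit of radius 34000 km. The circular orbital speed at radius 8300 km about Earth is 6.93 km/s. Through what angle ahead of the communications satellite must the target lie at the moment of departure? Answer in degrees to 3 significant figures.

From the circular-orbit relation v² = μ/r at r = 8300 km: μ = v²r = (6.93)² × 8300 = 3.98607×10^5 km³/s².
The Hohmann ellipse has a_t = (r₁ + r₂)/2 = 21150 km.
The half-period of the transfer ellipse is t = π√(a_t³/μ) = 15305.3 s.
The target's mean motion on its circular orbit is ω₂ = √(μ/r₂³) = 1.00706×10^-4 rad/s.
Angle swept by the target during transfer: ω₂·t = 1.5413 rad = 88.31°.
Arrival is 180° from departure on the ellipse, so φ = 180° − 88.31° = 91.7°.

φ = 91.7°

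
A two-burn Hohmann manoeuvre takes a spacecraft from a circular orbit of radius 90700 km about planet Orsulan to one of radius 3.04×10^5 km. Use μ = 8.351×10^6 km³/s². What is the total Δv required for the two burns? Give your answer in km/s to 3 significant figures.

Transfer-ellipse semi-major axis a_t = (r₁ + r₂)/2 = (90700 + 3.040×10^5)/2 = 1.9735×10^5 km.
Circular speed at r₁: v₁ = √(μ/r₁) = √(8.351×10^6/90700) = 9.59546 km/s.
On the transfer ellipse at r₁, vis-viva gives v_p = √[μ(2/r₁ − 1/a_t)] = 11.9092 km/s.
First burn Δv₁ = |v_p − v₁| = 2.314 km/s.
At r₂, v₂ = √(μ/r₂) = 5.241 km/s.
Transfer-orbit speed at r₂: v_a = √[μ(2/r₂ − 1/a_t)] = 3.553 km/s.
Second burn Δv₂ = |v₂ − v_a| = 1.688 km/s.
Δv = Δv₁ + Δv₂ = 2.314 + 1.688 = 4.002 km/s.

Δv = 4.00 km/s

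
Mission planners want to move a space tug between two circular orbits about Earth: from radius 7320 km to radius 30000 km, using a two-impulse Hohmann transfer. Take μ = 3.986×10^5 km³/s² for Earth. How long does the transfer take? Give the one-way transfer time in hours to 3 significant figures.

Semi-major axis of the transfer orbit: a_t = (7320 + 30000)/2 = 18660 km.
Half the transfer-orbit period gives t = π√(a_t³/μ) = 12680 s.
Converting: 12680 s ÷ 3600 s/hour = 3.52 hours.

t = 3.52 hours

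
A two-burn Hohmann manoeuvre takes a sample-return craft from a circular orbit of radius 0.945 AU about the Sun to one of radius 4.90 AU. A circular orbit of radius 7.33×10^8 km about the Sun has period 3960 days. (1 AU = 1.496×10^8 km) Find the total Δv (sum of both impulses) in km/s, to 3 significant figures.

From Kepler's third law T² = 4π²r³/μ at r = 7.33×10^8 km, T = 3960 days = 3960 × 86400 s = 3.42144×10^8 s: μ = 4π²r³/T² = 1.32817×10^11 km³/s².
In km: r₁ = 0.945 × 1.496×10^8 = 1.41372×10^8 km; r₂ = 4.90 × 1.496×10^8 = 7.3304×10^8 km.
Transfer-ellipse semi-major axis a_t = (r₁ + r₂)/2 = (1.41372×10^8 + 7.3304×10^8)/2 = 4.37206×10^8 km.
At r₁ the circular-orbit speed is v₁ = √(μ/r₁) = 30.651 km/s.
On the transfer ellipse at r₁, vis-viva equation gives v_p = √[μ(2/r₁ − 1/a_t)] = 39.689 km/s.
First burn Δv₁ = |v_p − v₁| = 9.038 km/s.
Circular speed at r₂: v₂ = √(μ/r₂) = 13.46 km/s.
Transfer-orbit speed at r₂: v_a = √[μ(2/r₂ − 1/a_t)] = 7.654 km/s.
Second burn Δv₂ = |v₂ − v_a| = 5.806 km/s.
Δv = Δv₁ + Δv₂ = 9.038 + 5.806 = 14.84 km/s.

Δv = 14.8 km/s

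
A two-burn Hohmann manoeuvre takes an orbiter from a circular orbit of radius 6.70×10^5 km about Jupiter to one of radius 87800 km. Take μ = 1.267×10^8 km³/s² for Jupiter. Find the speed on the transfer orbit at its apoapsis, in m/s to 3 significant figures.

Semi-major axis of the transfer orbit: a_t = (6.700×10^5 + 87800)/2 = 3.789×10^5 km.
At apoapsis, r = 6.700×10^5 km.
Applying v² = μ(2/r − 1/a_t): v = 6.620 km/s.

v = 6620 m/s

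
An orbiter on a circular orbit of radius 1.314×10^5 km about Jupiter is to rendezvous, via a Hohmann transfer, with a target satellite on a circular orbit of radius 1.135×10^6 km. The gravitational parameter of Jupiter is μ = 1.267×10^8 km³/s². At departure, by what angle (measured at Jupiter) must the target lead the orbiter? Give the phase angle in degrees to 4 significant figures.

Semi-major axis of the transfer orbit: a_t = (1.314×10^5 + 1.135×10^6)/2 = 6.332×10^5 km.
Transfer time t = π√(a_t³/μ) = 1.406×10^5 s.
Target angular speed ω₂ = √(μ/r₂³) = 9.309×10^-6 rad/s.
Angle swept by the target during transfer: ω₂·t = 1.309 rad = 75.00°.
Arrival is 180° from departure on the ellipse, so φ = 180° − 75.00° = 105.0°.

φ = 105.0°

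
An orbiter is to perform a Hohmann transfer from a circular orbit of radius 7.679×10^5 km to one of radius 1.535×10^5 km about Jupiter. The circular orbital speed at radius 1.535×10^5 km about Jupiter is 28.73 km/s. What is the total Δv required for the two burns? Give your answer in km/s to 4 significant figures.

From the circular-orbit relation v² = μ/r at r = 1.535×10^5 km: μ = v²r = (28.73)² × 1.535×10^5 = 1.26701×10^8 km³/s².
Semi-major axis of the transfer orbit: a_t = (7.679×10^5 + 1.535×10^5)/2 = 4.607×10^5 km.
At r₁ the circular-orbit speed is v₁ = √(μ/r₁) = 12.8451 km/s.
On the transfer ellipse at r₁, vis-viva equation gives v_a = √[μ(2/r₁ − 1/a_t)] = 7.41451 km/s.
First burn Δv₁ = |v_a − v₁| = 5.431 km/s.
Circular speed at r₂: v₂ = √(μ/r₂) = 28.730 km/s.
Transfer-orbit speed at r₂: v_p = √[μ(2/r₂ − 1/a_t)] = 37.092 km/s.
Second burn Δv₂ = |v₂ − v_p| = 8.362 km/s.
Δv = Δv₁ + Δv₂ = 5.431 + 8.362 = 13.79 km/s.

Δv = 13.79 km/s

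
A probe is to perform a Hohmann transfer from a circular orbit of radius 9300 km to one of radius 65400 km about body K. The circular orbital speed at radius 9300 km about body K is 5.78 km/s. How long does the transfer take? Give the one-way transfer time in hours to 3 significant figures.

From the circular-orbit relation v² = μ/r at r = 9300 km: μ = v²r = (5.78)² × 9300 = 3.10698×10^5 km³/s².
Semi-major axis of the transfer orbit: a_t = (9300 + 65400)/2 = 37350 km.
By Kepler's third law the transfer-orbit period is T = 2π√(a_t³/μ), so t = T/2 = 40680 s.
Converting: 40680 s ÷ 3600 s/hour = 11.3 hours.

t = 11.3 hours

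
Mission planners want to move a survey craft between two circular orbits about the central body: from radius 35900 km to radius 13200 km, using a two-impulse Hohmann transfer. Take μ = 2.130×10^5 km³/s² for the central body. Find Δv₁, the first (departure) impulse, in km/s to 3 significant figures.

Δv₁ = 0.650 km/s

Semi-major axis of the transfer orbit: a_t = (35900 + 13200)/2 = 24550 km.
On the circular orbit at r = 35900 km, v_c = √(μ/r) = 2.4358 km/s.
Transfer-orbit speed at the same r (vis-viva, a = a_t): v_t = √[μ(2/r − 1/a_t)] = 1.7861 km/s.
Δv₁ = |v_t − v_c| = |1.7861 − 2.4358| = 0.6497 km/s.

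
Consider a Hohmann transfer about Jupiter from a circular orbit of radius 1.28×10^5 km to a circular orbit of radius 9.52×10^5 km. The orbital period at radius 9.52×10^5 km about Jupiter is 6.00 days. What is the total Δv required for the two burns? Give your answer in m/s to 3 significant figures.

From Kepler's third law T² = 4π²r³/μ at r = 9.52×10^5 km, T = 6.00 days = 6.00 × 86400 s = 5.184×10^5 s: μ = 4π²r³/T² = 1.26748×10^8 km³/s².
Semi-major axis of the transfer orbit: a_t = (1.280×10^5 + 9.520×10^5)/2 = 5.400×10^5 km.
Circular speed at r₁: v₁ = √(μ/r₁) = √(1.26748×10^8/1.280×10^5) = 31.47 km/s.
On the transfer ellipse at r₁, vis-viva gives v_p = √[μ(2/r₁ − 1/a_t)] = 41.78 km/s.
First burn Δv₁ = |v_p − v₁| = 10.31 km/s.
At r₂, v₂ = √(μ/r₂) = 11.539 km/s.
Transfer-orbit speed at r₂: v_a = √[μ(2/r₂ − 1/a_t)] = 5.6177 km/s.
Second burn Δv₂ = |v₂ − v_a| = 5.921 km/s.
Total Δv = Δv₁ + Δv₂ = 16.23 km/s.

Δv = 16200 m/s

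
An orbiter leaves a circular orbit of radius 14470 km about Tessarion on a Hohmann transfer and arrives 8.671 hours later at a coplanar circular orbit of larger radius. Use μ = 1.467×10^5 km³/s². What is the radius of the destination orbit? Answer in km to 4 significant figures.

r₂ = 34280 km

Transfer time t = 8.671 hours = 31215.6 s, and t = π√(a_t³/μ).
So a_t = (μ t²/π²)^(1/3) = (1.467×10^5 × (31215.6)² / π²)^(1/3) = 24376 km.
Since a_t = (r₁ + r₂)/2, r₂ = 2a_t − r₁ = 2×24376 − 14470 = 34282 km.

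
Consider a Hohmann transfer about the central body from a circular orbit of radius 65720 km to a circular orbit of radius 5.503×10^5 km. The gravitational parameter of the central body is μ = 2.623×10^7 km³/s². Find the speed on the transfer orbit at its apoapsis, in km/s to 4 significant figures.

v = 3.189 km/s

Semi-major axis of the transfer orbit: a_t = (65720 + 5.503×10^5)/2 = 3.0801×10^5 km.
At apoapsis, r = 5.503×10^5 km.
Vis-viva: v = √[μ(2/r − 1/a_t)] = √[2.623×10^7 × (2/5.503×10^5 − 1/3.0801×10^5)] = 3.189 km/s.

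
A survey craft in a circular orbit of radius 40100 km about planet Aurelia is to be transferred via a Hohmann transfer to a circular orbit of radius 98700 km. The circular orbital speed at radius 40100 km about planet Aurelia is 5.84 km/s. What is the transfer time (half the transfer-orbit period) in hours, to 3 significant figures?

From the circular-orbit relation v² = μ/r at r = 40100 km: μ = v²r = (5.84)² × 40100 = 1.36763×10^6 km³/s².
The Hohmann ellipse has a_t = (r₁ + r₂)/2 = 69400 km.
By Kepler's third law the transfer-orbit period is T = 2π√(a_t³/μ), so t = T/2 = 49110 s.
Converting: 49110 s ÷ 3600 s/hour = 13.6 hours.

t = 13.6 hours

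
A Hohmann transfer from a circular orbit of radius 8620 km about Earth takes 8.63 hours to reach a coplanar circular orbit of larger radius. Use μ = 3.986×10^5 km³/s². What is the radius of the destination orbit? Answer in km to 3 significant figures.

r₂ = 59200 km

Transfer time t = 8.63 hours = 31068 s, and t = π√(a_t³/μ).
So a_t = (μ t²/π²)^(1/3) = (3.986×10^5 × (31068)² / π²)^(1/3) = 33907 km.
Since a_t = (r₁ + r₂)/2, r₂ = 2a_t − r₁ = 2×33907 − 8620 = 59194 km.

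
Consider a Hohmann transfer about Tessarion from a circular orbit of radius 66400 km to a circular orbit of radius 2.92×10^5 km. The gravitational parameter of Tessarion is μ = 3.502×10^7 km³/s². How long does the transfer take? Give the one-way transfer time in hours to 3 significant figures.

The Hohmann ellipse has a_t = (r₁ + r₂)/2 = 1.792×10^5 km.
By Kepler's third law the transfer-orbit period is T = 2π√(a_t³/μ), so t = T/2 = 40270 s.
Converting: 40270 s ÷ 3600 s/hour = 11.2 hours.

t = 11.2 hours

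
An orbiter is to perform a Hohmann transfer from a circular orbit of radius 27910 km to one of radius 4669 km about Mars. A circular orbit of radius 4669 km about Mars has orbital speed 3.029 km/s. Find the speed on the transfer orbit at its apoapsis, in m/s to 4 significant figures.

From the circular-orbit relation v² = μ/r at r = 4669 km: μ = v²r = (3.029)² × 4669 = 42837.3 km³/s².
The Hohmann ellipse has a_t = (r₁ + r₂)/2 = 16289.5 km.
The apoapsis of the transfer ellipse is at r = 27910 km.
Vis-viva: v = √[μ(2/r − 1/a_t)] = √[42837.3 × (2/27910 − 1/16289.5)] = 0.6633 km/s.

v = 663.3 m/s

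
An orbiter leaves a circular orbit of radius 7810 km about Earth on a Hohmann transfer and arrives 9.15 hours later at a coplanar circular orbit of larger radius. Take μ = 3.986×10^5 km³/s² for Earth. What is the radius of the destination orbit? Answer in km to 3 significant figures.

r₂ = 62700 km

Transfer time t = 9.15 hours = 32940 s, and t = π√(a_t³/μ).
So a_t = (μ t²/π²)^(1/3) = (3.986×10^5 × (32940)² / π²)^(1/3) = 35256 km.
Since a_t = (r₁ + r₂)/2, r₂ = 2a_t − r₁ = 2×35256 − 7810 = 62702 km.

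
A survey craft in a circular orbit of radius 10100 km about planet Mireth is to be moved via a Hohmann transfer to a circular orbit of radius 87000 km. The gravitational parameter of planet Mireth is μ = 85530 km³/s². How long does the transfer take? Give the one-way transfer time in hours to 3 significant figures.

The Hohmann ellipse has a_t = (r₁ + r₂)/2 = 48550 km.
Half the transfer-orbit period gives t = π√(a_t³/μ) = 1.149×10^5 s.
Converting: 1.149×10^5 s ÷ 3600 s/hour = 31.9 hours.

t = 31.9 hours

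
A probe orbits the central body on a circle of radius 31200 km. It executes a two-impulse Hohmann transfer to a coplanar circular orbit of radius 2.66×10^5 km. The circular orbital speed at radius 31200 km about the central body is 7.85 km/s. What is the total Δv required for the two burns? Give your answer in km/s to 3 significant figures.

From the circular-orbit relation v² = μ/r at r = 31200 km: μ = v²r = (7.85)² × 31200 = 1.92262×10^6 km³/s².
The Hohmann ellipse has a_t = (r₁ + r₂)/2 = 1.486×10^5 km.
Circular speed at r₁: v₁ = √(μ/r₁) = √(1.92262×10^6/31200) = 7.85000 km/s.
Transfer-orbit speed at r₁ (v² = μ(2/r − 1/a)): v_p = √[μ(2/r₁ − 1/a_t)] = 10.5027 km/s.
First burn Δv₁ = |v_p − v₁| = 2.6527 km/s.
Circular speed at r₂: v₂ = √(μ/r₂) = 2.6885 km/s.
Transfer-orbit speed at r₂: v_a = √[μ(2/r₂ − 1/a_t)] = 1.2319 km/s.
Second burn Δv₂ = |v₂ − v_a| = 1.4566 km/s.
Total Δv = Δv₁ + Δv₂ = 4.109 km/s.

Δv = 4.11 km/s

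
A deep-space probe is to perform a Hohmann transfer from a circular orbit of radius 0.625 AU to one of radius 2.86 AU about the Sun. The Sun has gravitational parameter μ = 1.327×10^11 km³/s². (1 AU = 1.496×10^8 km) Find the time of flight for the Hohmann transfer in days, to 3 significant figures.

In km: r₁ = 0.625 × 1.496×10^8 = 9.350×10^7 km; r₂ = 2.86 × 1.496×10^8 = 4.27856×10^8 km.
The Hohmann ellipse has a_t = (r₁ + r₂)/2 = 2.60678×10^8 km.
Transfer time t = π√(a_t³/μ) = π√((2.60678×10^8)³ / 1.327×10^11) = 3.630×10^7 s.
Converting: 3.630×10^7 s ÷ 86400 s/day = 420 days.

t = 420 days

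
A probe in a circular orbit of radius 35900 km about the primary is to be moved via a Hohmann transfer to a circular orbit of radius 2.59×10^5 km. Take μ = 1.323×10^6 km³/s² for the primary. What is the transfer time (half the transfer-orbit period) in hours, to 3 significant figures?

t = 43.0 hours

The Hohmann ellipse has a_t = (r₁ + r₂)/2 = 1.4745×10^5 km.
Half the transfer-orbit period gives t = π√(a_t³/μ) = 1.5465×10^5 s.
Converting: 1.5465×10^5 s ÷ 3600 s/hour = 43.0 hours.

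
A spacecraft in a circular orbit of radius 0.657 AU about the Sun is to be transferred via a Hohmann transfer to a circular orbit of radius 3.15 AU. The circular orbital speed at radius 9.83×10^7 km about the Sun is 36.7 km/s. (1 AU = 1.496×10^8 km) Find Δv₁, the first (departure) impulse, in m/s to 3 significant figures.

Δv₁ = 10500 m/s

From the circular-orbit relation v² = μ/r at r = 9.83×10^7 km: μ = v²r = (36.7)² × 9.83×10^7 = 1.32399×10^11 km³/s².
In km: r₁ = 0.657 × 1.496×10^8 = 9.82872×10^7 km; r₂ = 3.15 × 1.496×10^8 = 4.7124×10^8 km.
Semi-major axis of the transfer orbit: a_t = (9.82872×10^7 + 4.7124×10^8)/2 = 2.847636×10^8 km.
Circular speed at r = 9.82872×10^7 km: v_c = √(μ/r) = 36.70 km/s.
Transfer-orbit speed at the same r (vis-viva, a = a_t): v_t = √[μ(2/r − 1/a_t)] = 47.21 km/s.
Δv₁ = |v_t − v_c| = |47.21 − 36.70| = 10.51 km/s.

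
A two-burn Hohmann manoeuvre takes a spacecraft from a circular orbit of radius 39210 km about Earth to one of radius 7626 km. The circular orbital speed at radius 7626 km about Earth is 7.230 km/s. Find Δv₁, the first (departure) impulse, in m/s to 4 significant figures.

Δv₁ = 1369 m/s

From the circular-orbit relation v² = μ/r at r = 7626 km: μ = v²r = (7.230)² × 7626 = 3.98633×10^5 km³/s².
Transfer-ellipse semi-major axis a_t = (r₁ + r₂)/2 = (39210 + 7626)/2 = 23418 km.
On the circular orbit at r = 39210 km, v_c = √(μ/r) = 3.189 km/s.
Transfer-orbit speed at the same r (vis-viva, a = a_t): v_t = √[μ(2/r − 1/a_t)] = 1.820 km/s.
Δv₁ = |v_t − v_c| = |1.820 − 3.189| = 1.369 km/s.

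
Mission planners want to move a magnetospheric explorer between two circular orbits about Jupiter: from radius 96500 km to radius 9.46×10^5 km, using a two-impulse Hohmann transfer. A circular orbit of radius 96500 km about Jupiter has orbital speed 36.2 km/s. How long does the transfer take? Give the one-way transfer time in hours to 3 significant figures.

t = 29.2 hours

From the circular-orbit relation v² = μ/r at r = 96500 km: μ = v²r = (36.2)² × 96500 = 1.26457×10^8 km³/s².
Semi-major axis of the transfer orbit: a_t = (96500 + 9.460×10^5)/2 = 5.2125×10^5 km.
Half the transfer-orbit period gives t = π√(a_t³/μ) = 1.051×10^5 s.
Converting: 1.051×10^5 s ÷ 3600 s/hour = 29.2 hours.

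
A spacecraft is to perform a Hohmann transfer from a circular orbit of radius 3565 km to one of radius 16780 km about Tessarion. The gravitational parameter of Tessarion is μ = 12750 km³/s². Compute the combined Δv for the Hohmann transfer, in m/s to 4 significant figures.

Δv = 893.4 m/s

Transfer-ellipse semi-major axis a_t = (r₁ + r₂)/2 = (3565 + 16780)/2 = 10172.5 km.
At r₁ the circular-orbit speed is v₁ = √(μ/r₁) = 1.89115 km/s.
On the transfer ellipse at r₁, vis-viva equation gives v_p = √[μ(2/r₁ − 1/a_t)] = 2.42889 km/s.
First burn Δv₁ = |v_p − v₁| = 0.5377 km/s.
Circular speed at r₂: v₂ = √(μ/r₂) = 0.8717 km/s.
Transfer-orbit speed at r₂: v_a = √[μ(2/r₂ − 1/a_t)] = 0.5160 km/s.
Second burn Δv₂ = |v₂ − v_a| = 0.3557 km/s.
Total Δv = Δv₁ + Δv₂ = 0.8934 km/s.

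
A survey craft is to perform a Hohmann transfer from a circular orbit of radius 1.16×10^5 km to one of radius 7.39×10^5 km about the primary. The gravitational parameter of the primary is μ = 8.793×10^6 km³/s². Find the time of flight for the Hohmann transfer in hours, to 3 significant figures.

Semi-major axis of the transfer orbit: a_t = (1.160×10^5 + 7.390×10^5)/2 = 4.275×10^5 km.
Half the transfer-orbit period gives t = π√(a_t³/μ) = 2.9613×10^5 s.
Converting: 2.9613×10^5 s ÷ 3600 s/hour = 82.3 hours.

t = 82.3 hours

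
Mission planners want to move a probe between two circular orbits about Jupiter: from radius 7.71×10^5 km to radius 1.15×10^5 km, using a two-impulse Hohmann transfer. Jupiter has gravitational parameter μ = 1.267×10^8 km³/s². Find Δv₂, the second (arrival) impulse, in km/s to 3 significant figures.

The Hohmann ellipse has a_t = (r₁ + r₂)/2 = 4.430×10^5 km.
On the circular orbit at r = 1.150×10^5 km, v_c = √(μ/r) = 33.19 km/s.
Vis-viva on the transfer ellipse at r = 1.150×10^5 km gives v_t = √[μ(2/r − 1/a_t)] = 43.79 km/s.
Δv₂ = |v_t − v_c| = |43.79 − 33.19| = 10.60 km/s.

Δv₂ = 10.6 km/s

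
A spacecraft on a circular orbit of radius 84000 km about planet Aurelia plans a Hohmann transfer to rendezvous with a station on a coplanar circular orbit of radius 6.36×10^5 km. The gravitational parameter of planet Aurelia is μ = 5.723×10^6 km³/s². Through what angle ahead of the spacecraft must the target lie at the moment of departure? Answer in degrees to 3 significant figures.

Semi-major axis of the transfer orbit: a_t = (84000 + 6.360×10^5)/2 = 3.600×10^5 km.
Transfer time t = π√(a_t³/μ) = 2.837×10^5 s.
Target angular speed ω₂ = √(μ/r₂³) = 4.717×10^-6 rad/s.
Angle swept by the target during transfer: ω₂·t = 1.338 rad = 76.66°.
The spacecraft traverses 180° on the transfer ellipse, so the target must lead by 180° − 76.66° = 103°.

φ = 103°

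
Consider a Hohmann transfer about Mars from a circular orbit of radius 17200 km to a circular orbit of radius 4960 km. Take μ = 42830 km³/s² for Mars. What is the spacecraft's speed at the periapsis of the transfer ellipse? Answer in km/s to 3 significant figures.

Transfer-ellipse semi-major axis a_t = (r₁ + r₂)/2 = (17200 + 4960)/2 = 11080 km.
At periapsis, r = 4960 km.
From the vis-viva equation, v = √[μ(2/r − 1/a_t)] = 3.661 km/s.

v = 3.66 km/s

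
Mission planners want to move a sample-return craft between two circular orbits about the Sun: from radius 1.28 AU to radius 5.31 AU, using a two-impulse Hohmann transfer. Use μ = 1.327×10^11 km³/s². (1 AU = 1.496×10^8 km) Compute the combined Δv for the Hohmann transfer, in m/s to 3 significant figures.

Δv = 12000 m/s

In km: r₁ = 1.28 × 1.496×10^8 = 1.91488×10^8 km; r₂ = 5.31 × 1.496×10^8 = 7.94376×10^8 km.
Transfer-ellipse semi-major axis a_t = (r₁ + r₂)/2 = (1.91488×10^8 + 7.94376×10^8)/2 = 4.92932×10^8 km.
Circular speed at r₁: v₁ = √(μ/r₁) = √(1.327×10^11/1.91488×10^8) = 26.32478 km/s.
Transfer-orbit speed at r₁ (v² = μ(2/r − 1/a)): v_p = √[μ(2/r₁ − 1/a_t)] = 33.41829 km/s.
First burn Δv₁ = |v_p − v₁| = 7.094 km/s.
At r₂, v₂ = √(μ/r₂) = 12.925 km/s.
Transfer-orbit speed at r₂: v_a = √[μ(2/r₂ − 1/a_t)] = 8.0556 km/s.
Second burn Δv₂ = |v₂ − v_a| = 4.869 km/s.
Δv = Δv₁ + Δv₂ = 7.094 + 4.869 = 11.96 km/s.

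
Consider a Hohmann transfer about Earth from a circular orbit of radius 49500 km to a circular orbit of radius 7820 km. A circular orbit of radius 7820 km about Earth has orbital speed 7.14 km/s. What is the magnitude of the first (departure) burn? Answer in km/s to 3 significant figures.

From the circular-orbit relation v² = μ/r at r = 7820 km: μ = v²r = (7.14)² × 7820 = 3.98660×10^5 km³/s².
Transfer-ellipse semi-major axis a_t = (r₁ + r₂)/2 = (49500 + 7820)/2 = 28660 km.
On the circular orbit at r = 49500 km, v_c = √(μ/r) = 2.838 km/s.
Transfer-orbit speed at the same r (vis-viva, a = a_t): v_t = √[μ(2/r − 1/a_t)] = 1.482 km/s.
Δv₁ = |v_t − v_c| = |1.482 − 2.838| = 1.356 km/s.

Δv₁ = 1.36 km/s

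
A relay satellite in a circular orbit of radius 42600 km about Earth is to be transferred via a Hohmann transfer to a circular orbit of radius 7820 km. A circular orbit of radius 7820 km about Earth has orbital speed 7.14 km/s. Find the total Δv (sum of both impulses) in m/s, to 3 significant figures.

Δv = 3500 m/s

From the circular-orbit relation v² = μ/r at r = 7820 km: μ = v²r = (7.14)² × 7820 = 3.98660×10^5 km³/s².
Transfer-ellipse semi-major axis a_t = (r₁ + r₂)/2 = (42600 + 7820)/2 = 25210 km.
At r₁ the circular-orbit speed is v₁ = √(μ/r₁) = 3.0591 km/s.
On the transfer ellipse at r₁, vis-viva gives v_a = √[μ(2/r₁ − 1/a_t)] = 1.7038 km/s.
First burn Δv₁ = |v_a − v₁| = 1.3553 km/s.
Circular speed at r₂: v₂ = √(μ/r₂) = 7.1400 km/s.
Transfer-orbit speed at r₂: v_p = √[μ(2/r₂ − 1/a_t)] = 9.2815 km/s.
Second burn Δv₂ = |v₂ − v_p| = 2.1415 km/s.
Δv = Δv₁ + Δv₂ = 1.3553 + 2.1415 = 3.497 km/s.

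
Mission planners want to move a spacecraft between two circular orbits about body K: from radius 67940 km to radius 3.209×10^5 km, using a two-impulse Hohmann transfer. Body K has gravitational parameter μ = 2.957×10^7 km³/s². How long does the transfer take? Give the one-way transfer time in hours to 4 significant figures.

Transfer-ellipse semi-major axis a_t = (r₁ + r₂)/2 = (67940 + 3.209×10^5)/2 = 1.9442×10^5 km.
Transfer time t = π√(a_t³/μ) = π√((1.9442×10^5)³ / 2.957×10^7) = 49530 s.
Converting: 49530 s ÷ 3600 s/hour = 13.76 hours.

t = 13.76 hours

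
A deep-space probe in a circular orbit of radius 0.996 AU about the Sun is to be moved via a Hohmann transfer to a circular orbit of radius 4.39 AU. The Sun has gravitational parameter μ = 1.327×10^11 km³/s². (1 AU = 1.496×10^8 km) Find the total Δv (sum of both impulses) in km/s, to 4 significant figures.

In km: r₁ = 0.996 × 1.496×10^8 = 1.490016×10^8 km; r₂ = 4.39 × 1.496×10^8 = 6.56744×10^8 km.
The Hohmann ellipse has a_t = (r₁ + r₂)/2 = 4.028728×10^8 km.
Circular speed at r₁: v₁ = √(μ/r₁) = √(1.327×10^11/1.490016×10^8) = 29.84 km/s.
Transfer-orbit speed at r₁ (vis-viva equation): v_p = √[μ(2/r₁ − 1/a_t)] = 38.10 km/s.
First burn Δv₁ = |v_p − v₁| = 8.260 km/s.
Circular speed at r₂: v₂ = √(μ/r₂) = 14.215 km/s.
Transfer-orbit speed at r₂: v_a = √[μ(2/r₂ − 1/a_t)] = 8.6447 km/s.
Second burn Δv₂ = |v₂ − v_a| = 5.570 km/s.
Δv = Δv₁ + Δv₂ = 8.260 + 5.570 = 13.83 km/s.

Δv = 13.83 km/s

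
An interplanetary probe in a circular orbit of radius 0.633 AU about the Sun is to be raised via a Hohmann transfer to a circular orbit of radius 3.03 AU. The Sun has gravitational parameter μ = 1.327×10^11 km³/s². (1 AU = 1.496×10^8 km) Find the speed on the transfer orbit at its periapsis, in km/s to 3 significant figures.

In km: r₁ = 0.633 × 1.496×10^8 = 9.46968×10^7 km; r₂ = 3.03 × 1.496×10^8 = 4.53288×10^8 km.
Semi-major axis of the transfer orbit: a_t = (9.46968×10^7 + 4.53288×10^8)/2 = 2.739924×10^8 km.
At periapsis, r = 9.46968×10^7 km.
Vis-viva: v = √[μ(2/r − 1/a_t)] = √[1.327×10^11 × (2/9.46968×10^7 − 1/2.739924×10^8)] = 48.15 km/s.

v = 48.1 km/s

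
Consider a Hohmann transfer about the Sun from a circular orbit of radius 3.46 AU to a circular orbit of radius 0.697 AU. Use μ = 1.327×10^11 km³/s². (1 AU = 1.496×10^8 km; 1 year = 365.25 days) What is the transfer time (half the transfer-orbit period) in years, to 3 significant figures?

t = 1.50 years

In km: r₁ = 3.46 × 1.496×10^8 = 5.17616×10^8 km; r₂ = 0.697 × 1.496×10^8 = 1.042712×10^8 km.
The Hohmann ellipse has a_t = (r₁ + r₂)/2 = 3.109436×10^8 km.
Half the transfer-orbit period gives t = π√(a_t³/μ) = 4.729×10^7 s.
Converting: 4.729×10^7 s ÷ 3.15576×10^7 s/year (365.25 × 86400) = 1.50 years.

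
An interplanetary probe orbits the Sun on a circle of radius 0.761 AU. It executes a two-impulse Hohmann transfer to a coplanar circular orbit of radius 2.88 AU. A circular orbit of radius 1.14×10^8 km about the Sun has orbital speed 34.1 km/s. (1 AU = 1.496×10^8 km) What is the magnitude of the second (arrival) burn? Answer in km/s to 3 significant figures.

From the circular-orbit relation v² = μ/r at r = 1.14×10^8 km: μ = v²r = (34.1)² × 1.14×10^8 = 1.32560×10^11 km³/s².
In km: r₁ = 0.761 × 1.496×10^8 = 1.138456×10^8 km; r₂ = 2.88 × 1.496×10^8 = 4.30848×10^8 km.
Transfer-ellipse semi-major axis a_t = (r₁ + r₂)/2 = (1.138456×10^8 + 4.30848×10^8)/2 = 2.723468×10^8 km.
On the circular orbit at r = 4.30848×10^8 km, v_c = √(μ/r) = 17.54 km/s.
Transfer-orbit speed at the same r (vis-viva, a = a_t): v_t = √[μ(2/r − 1/a_t)] = 11.34 km/s.
Δv₂ = |v_t − v_c| = |11.34 − 17.54| = 6.200 km/s.

Δv₂ = 6.20 km/s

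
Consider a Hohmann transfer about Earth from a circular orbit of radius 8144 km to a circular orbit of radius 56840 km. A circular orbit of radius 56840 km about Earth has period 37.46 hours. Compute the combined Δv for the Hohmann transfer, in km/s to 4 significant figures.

From Kepler's third law T² = 4π²r³/μ at r = 56840 km, T = 37.46 hours = 37.46 × 3600 s = 1.34856×10^5 s: μ = 4π²r³/T² = 3.98640×10^5 km³/s².
Semi-major axis of the transfer orbit: a_t = (8144 + 56840)/2 = 32492 km.
At r₁ the circular-orbit speed is v₁ = √(μ/r₁) = 6.9964 km/s.
Transfer-orbit speed at r₁ (vis-viva): v_p = √[μ(2/r₁ − 1/a_t)] = 9.2536 km/s.
First burn Δv₁ = |v_p − v₁| = 2.2572 km/s.
At r₂, v₂ = √(μ/r₂) = 2.64828 km/s.
Transfer-orbit speed at r₂: v_a = √[μ(2/r₂ − 1/a_t)] = 1.32585 km/s.
Second burn Δv₂ = |v₂ − v_a| = 1.3224 km/s.
Total Δv = Δv₁ + Δv₂ = 3.580 km/s.

Δv = 3.580 km/s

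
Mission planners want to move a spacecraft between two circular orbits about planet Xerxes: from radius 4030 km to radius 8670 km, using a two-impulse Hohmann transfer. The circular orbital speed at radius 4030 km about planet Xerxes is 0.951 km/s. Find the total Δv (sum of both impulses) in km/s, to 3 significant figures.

From the circular-orbit relation v² = μ/r at r = 4030 km: μ = v²r = (0.951)² × 4030 = 3644.74 km³/s².
Semi-major axis of the transfer orbit: a_t = (4030 + 8670)/2 = 6350 km.
At r₁ the circular-orbit speed is v₁ = √(μ/r₁) = 0.951000 km/s.
Transfer-orbit speed at r₁ (vis-viva equation): v_p = √[μ(2/r₁ − 1/a_t)] = 1.11123 km/s.
First burn Δv₁ = |v_p − v₁| = 0.16023 km/s.
At r₂, v₂ = √(μ/r₂) = 0.64837 km/s.
Transfer-orbit speed at r₂: v_a = √[μ(2/r₂ − 1/a_t)] = 0.51652 km/s.
Second burn Δv₂ = |v₂ − v_a| = 0.13185 km/s.
Δv = Δv₁ + Δv₂ = 0.16023 + 0.13185 = 0.2921 km/s.

Δv = 0.292 km/s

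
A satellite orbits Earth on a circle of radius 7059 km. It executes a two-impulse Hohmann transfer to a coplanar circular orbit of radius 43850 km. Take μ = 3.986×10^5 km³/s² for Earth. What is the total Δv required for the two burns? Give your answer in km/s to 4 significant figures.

Δv = 3.776 km/s

The Hohmann ellipse has a_t = (r₁ + r₂)/2 = 25454.5 km.
At r₁ the circular-orbit speed is v₁ = √(μ/r₁) = 7.51445 km/s.
On the transfer ellipse at r₁, vis-viva gives v_p = √[μ(2/r₁ − 1/a_t)] = 9.86279 km/s.
First burn Δv₁ = |v_p − v₁| = 2.3483 km/s.
Circular speed at r₂: v₂ = √(μ/r₂) = 3.0150 km/s.
Transfer-orbit speed at r₂: v_a = √[μ(2/r₂ − 1/a_t)] = 1.5877 km/s.
Second burn Δv₂ = |v₂ − v_a| = 1.4273 km/s.
Δv = Δv₁ + Δv₂ = 2.3483 + 1.4273 = 3.776 km/s.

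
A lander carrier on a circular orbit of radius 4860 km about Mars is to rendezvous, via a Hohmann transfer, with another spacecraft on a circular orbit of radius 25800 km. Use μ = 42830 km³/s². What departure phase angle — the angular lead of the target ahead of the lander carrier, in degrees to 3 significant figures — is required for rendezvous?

φ = 97.6°

Transfer-ellipse semi-major axis a_t = (r₁ + r₂)/2 = (4860 + 25800)/2 = 15330 km.
The half-period of the transfer ellipse is t = π√(a_t³/μ) = 28813 s.
Target angular speed ω₂ = √(μ/r₂³) = 4.9940×10^-5 rad/s.
Angle swept by the target during transfer: ω₂·t = 1.4389 rad = 82.44°.
The lander carrier traverses 180° on the transfer ellipse, so the target must lead by 180° − 82.44° = 97.6°.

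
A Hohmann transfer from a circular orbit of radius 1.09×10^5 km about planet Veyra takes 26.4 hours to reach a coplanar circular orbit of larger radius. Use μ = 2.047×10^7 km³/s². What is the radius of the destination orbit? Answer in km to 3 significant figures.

r₂ = 4.22×10^5 km

Transfer time t = 26.4 hours = 95040 s, and t = π√(a_t³/μ).
So a_t = (μ t²/π²)^(1/3) = (2.047×10^7 × (95040)² / π²)^(1/3) = 2.6559×10^5 km.
Since a_t = (r₁ + r₂)/2, r₂ = 2a_t − r₁ = 2×2.6559×10^5 − 1.090×10^5 = 4.2218×10^5 km.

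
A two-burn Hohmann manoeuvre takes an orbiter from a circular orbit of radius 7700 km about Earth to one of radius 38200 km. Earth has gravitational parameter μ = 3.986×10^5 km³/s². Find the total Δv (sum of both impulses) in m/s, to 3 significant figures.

Semi-major axis of the transfer orbit: a_t = (7700 + 38200)/2 = 22950 km.
At r₁ the circular-orbit speed is v₁ = √(μ/r₁) = 7.1949 km/s.
On the transfer ellipse at r₁, vis-viva equation gives v_p = √[μ(2/r₁ − 1/a_t)] = 9.2825 km/s.
First burn Δv₁ = |v_p − v₁| = 2.088 km/s.
At r₂, v₂ = √(μ/r₂) = 3.230 km/s.
Transfer-orbit speed at r₂: v_a = √[μ(2/r₂ − 1/a_t)] = 1.871 km/s.
Second burn Δv₂ = |v₂ − v_a| = 1.359 km/s.
Δv = Δv₁ + Δv₂ = 2.088 + 1.359 = 3.447 km/s.

Δv = 3450 m/s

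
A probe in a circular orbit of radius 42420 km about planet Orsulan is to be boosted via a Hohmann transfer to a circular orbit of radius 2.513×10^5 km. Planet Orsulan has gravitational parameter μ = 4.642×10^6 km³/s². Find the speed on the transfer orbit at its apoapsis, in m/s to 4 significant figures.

Transfer-ellipse semi-major axis a_t = (r₁ + r₂)/2 = (42420 + 2.513×10^5)/2 = 1.4686×10^5 km.
The apoapsis of the transfer ellipse is at r = 2.513×10^5 km.
Vis-viva: v = √[μ(2/r − 1/a_t)] = √[4.642×10^6 × (2/2.513×10^5 − 1/1.4686×10^5)] = 2.310 km/s.

v = 2310 m/s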